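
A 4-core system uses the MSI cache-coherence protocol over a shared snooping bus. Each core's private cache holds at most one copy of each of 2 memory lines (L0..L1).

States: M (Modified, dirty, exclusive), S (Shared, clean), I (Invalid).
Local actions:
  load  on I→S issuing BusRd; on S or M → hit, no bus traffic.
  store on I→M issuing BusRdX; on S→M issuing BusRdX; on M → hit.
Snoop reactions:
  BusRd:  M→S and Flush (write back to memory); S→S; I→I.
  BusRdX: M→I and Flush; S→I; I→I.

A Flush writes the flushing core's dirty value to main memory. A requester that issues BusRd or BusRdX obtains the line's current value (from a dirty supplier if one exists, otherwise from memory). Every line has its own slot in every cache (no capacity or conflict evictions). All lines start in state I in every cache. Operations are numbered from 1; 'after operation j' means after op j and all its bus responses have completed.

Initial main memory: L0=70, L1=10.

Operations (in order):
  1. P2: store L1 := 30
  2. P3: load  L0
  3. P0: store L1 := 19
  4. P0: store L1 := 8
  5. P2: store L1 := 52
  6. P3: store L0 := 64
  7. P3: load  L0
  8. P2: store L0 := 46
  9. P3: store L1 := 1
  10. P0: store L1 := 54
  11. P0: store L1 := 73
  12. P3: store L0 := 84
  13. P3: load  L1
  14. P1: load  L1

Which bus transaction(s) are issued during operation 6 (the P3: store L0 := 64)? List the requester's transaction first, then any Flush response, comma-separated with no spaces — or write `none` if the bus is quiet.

step 1: P2: store L1 := 30  ⟶  IIMI  (L1)  txn=BusRdX  M[L1]=10
step 2: P3: load  L0  ⟶  IIIS  (L0)  txn=BusRd  M[L0]=70
step 3: P0: store L1 := 19  ⟶  MIII  (L1)  txn=BusRdX+Flush  M[L1]=30
step 4: P0: store L1 := 8  ⟶  MIII  (L1)  txn=∅  M[L1]=30
step 5: P2: store L1 := 52  ⟶  IIMI  (L1)  txn=BusRdX+Flush  M[L1]=8
step 6: P3: store L0 := 64  ⟶  IIIM  (L0)  txn=BusRdX  M[L0]=70
step 7: P3: load  L0  ⟶  IIIM  (L0)  txn=∅  M[L0]=70
step 8: P2: store L0 := 46  ⟶  IIMI  (L0)  txn=BusRdX+Flush  M[L0]=64
step 9: P3: store L1 := 1  ⟶  IIIM  (L1)  txn=BusRdX+Flush  M[L1]=52
step 10: P0: store L1 := 54  ⟶  MIII  (L1)  txn=BusRdX+Flush  M[L1]=1
step 11: P0: store L1 := 73  ⟶  MIII  (L1)  txn=∅  M[L1]=1
step 12: P3: store L0 := 84  ⟶  IIIM  (L0)  txn=BusRdX+Flush  M[L0]=46
step 13: P3: load  L1  ⟶  SIIS  (L1)  txn=BusRd+Flush  M[L1]=73
step 14: P1: load  L1  ⟶  SSIS  (L1)  txn=BusRd  M[L1]=73

bus = BusRdX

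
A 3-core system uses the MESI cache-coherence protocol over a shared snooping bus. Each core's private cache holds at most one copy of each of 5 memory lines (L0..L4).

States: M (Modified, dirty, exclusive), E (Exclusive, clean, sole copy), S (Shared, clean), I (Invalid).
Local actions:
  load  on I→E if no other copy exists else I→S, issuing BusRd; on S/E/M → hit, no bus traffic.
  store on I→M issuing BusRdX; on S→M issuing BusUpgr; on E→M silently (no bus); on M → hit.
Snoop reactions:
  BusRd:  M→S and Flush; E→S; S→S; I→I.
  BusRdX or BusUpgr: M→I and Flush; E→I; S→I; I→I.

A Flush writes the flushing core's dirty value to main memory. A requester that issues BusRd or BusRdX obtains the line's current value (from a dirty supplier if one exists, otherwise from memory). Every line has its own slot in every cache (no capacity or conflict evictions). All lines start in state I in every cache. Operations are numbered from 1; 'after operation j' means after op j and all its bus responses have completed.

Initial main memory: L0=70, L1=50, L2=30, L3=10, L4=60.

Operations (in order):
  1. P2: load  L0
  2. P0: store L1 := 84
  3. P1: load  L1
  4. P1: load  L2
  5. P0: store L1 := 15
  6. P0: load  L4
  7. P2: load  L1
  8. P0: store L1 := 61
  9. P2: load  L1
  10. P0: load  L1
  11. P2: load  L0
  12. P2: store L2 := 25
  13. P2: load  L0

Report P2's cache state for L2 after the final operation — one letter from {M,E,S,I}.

1. P2: load  L0  bus=[BusRd]  L0: P0=I P1=I P2=E  mem[L0]=70
2. P0: store L1 := 84  bus=[BusRdX]  L1: P0=M P1=I P2=I  mem[L1]=50
3. P1: load  L1  bus=[BusRd,Flush]  L1: P0=S P1=S P2=I  mem[L1]=84
4. P1: load  L2  bus=[BusRd]  L2: P0=I P1=E P2=I  mem[L2]=30
5. P0: store L1 := 15  bus=[BusUpgr]  L1: P0=M P1=I P2=I  mem[L1]=84
6. P0: load  L4  bus=[BusRd]  L4: P0=E P1=I P2=I  mem[L4]=60
7. P2: load  L1  bus=[BusRd,Flush]  L1: P0=S P1=I P2=S  mem[L1]=15
8. P0: store L1 := 61  bus=[BusUpgr]  L1: P0=M P1=I P2=I  mem[L1]=15
9. P2: load  L1  bus=[BusRd,Flush]  L1: P0=S P1=I P2=S  mem[L1]=61
10. P0: load  L1  bus=[-]  L1: P0=S P1=I P2=S  mem[L1]=61
11. P2: load  L0  bus=[-]  L0: P0=I P1=I P2=E  mem[L0]=70
12. P2: store L2 := 25  bus=[BusRdX]  L2: P0=I P1=I P2=M  mem[L2]=30
13. P2: load  L0  bus=[-]  L0: P0=I P1=I P2=E  mem[L0]=70

state = M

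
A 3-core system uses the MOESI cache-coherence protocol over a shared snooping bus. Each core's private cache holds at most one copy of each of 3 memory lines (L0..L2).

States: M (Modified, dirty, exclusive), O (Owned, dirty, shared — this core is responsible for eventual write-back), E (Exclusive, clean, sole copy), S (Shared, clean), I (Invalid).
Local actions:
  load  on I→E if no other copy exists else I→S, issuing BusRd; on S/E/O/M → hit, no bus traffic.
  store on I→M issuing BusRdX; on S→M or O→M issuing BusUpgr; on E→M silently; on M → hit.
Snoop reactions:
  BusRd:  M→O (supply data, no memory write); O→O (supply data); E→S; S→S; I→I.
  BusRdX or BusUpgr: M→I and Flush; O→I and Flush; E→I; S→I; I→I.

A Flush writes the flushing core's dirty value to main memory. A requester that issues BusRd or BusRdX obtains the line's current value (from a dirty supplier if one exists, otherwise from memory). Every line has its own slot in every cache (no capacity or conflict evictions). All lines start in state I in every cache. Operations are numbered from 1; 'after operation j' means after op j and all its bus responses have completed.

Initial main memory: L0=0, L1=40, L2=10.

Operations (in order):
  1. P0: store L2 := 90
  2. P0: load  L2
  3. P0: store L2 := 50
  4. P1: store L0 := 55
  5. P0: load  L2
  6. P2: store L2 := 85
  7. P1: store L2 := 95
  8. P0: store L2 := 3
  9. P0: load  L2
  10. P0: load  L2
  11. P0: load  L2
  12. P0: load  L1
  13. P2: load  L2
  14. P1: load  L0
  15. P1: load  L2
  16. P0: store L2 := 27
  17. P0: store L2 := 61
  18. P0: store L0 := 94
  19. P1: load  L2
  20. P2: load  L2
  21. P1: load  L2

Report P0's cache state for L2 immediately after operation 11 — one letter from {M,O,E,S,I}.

1. P0: store L2 := 90  bus=[BusRdX]  L2: P0=M P1=I P2=I  mem[L2]=10
2. P0: load  L2  bus=[-]  L2: P0=M P1=I P2=I  mem[L2]=10
3. P0: store L2 := 50  bus=[-]  L2: P0=M P1=I P2=I  mem[L2]=10
4. P1: store L0 := 55  bus=[BusRdX]  L0: P0=I P1=M P2=I  mem[L0]=0
5. P0: load  L2  bus=[-]  L2: P0=M P1=I P2=I  mem[L2]=10
6. P2: store L2 := 85  bus=[BusRdX,Flush]  L2: P0=I P1=I P2=M  mem[L2]=50
7. P1: store L2 := 95  bus=[BusRdX,Flush]  L2: P0=I P1=M P2=I  mem[L2]=85
8. P0: store L2 := 3  bus=[BusRdX,Flush]  L2: P0=M P1=I P2=I  mem[L2]=95
9. P0: load  L2  bus=[-]  L2: P0=M P1=I P2=I  mem[L2]=95
10. P0: load  L2  bus=[-]  L2: P0=M P1=I P2=I  mem[L2]=95
11. P0: load  L2  bus=[-]  L2: P0=M P1=I P2=I  mem[L2]=95
12. P0: load  L1  bus=[BusRd]  L1: P0=E P1=I P2=I  mem[L1]=40
13. P2: load  L2  bus=[BusRd]  L2: P0=O P1=I P2=S  mem[L2]=95
14. P1: load  L0  bus=[-]  L0: P0=I P1=M P2=I  mem[L0]=0
15. P1: load  L2  bus=[BusRd]  L2: P0=O P1=S P2=S  mem[L2]=95
16. P0: store L2 := 27  bus=[BusUpgr]  L2: P0=M P1=I P2=I  mem[L2]=95
17. P0: store L2 := 61  bus=[-]  L2: P0=M P1=I P2=I  mem[L2]=95
18. P0: store L0 := 94  bus=[BusRdX,Flush]  L0: P0=M P1=I P2=I  mem[L0]=55
19. P1: load  L2  bus=[BusRd]  L2: P0=O P1=S P2=I  mem[L2]=95
20. P2: load  L2  bus=[BusRd]  L2: P0=O P1=S P2=S  mem[L2]=95
21. P1: load  L2  bus=[-]  L2: P0=O P1=S P2=S  mem[L2]=95

state = M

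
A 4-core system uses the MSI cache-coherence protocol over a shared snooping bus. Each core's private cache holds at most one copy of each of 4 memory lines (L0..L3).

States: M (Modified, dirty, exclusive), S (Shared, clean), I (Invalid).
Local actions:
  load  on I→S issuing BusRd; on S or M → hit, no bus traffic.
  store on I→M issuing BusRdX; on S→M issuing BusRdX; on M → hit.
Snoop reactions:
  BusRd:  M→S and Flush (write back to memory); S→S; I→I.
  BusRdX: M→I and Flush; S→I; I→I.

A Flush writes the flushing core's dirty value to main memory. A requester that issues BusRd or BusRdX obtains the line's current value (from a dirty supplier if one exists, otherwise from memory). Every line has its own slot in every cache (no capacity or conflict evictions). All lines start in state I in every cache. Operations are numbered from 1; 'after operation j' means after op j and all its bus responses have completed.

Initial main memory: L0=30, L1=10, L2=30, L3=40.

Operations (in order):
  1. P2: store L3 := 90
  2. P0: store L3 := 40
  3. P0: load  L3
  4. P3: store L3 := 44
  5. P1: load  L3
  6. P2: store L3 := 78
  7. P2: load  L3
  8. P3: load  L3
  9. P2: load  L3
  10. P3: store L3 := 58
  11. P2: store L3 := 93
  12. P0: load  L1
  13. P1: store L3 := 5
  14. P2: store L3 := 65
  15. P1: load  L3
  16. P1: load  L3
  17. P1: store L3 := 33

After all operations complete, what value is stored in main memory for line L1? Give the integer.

step 1: P2: store L3 := 90  ⟶  IIMI  (L3)  txn=BusRdX  M[L3]=40
step 2: P0: store L3 := 40  ⟶  MIII  (L3)  txn=BusRdX+Flush  M[L3]=90
step 3: P0: load  L3  ⟶  MIII  (L3)  txn=∅  M[L3]=90
step 4: P3: store L3 := 44  ⟶  IIIM  (L3)  txn=BusRdX+Flush  M[L3]=40
step 5: P1: load  L3  ⟶  ISIS  (L3)  txn=BusRd+Flush  M[L3]=44
step 6: P2: store L3 := 78  ⟶  IIMI  (L3)  txn=BusRdX  M[L3]=44
step 7: P2: load  L3  ⟶  IIMI  (L3)  txn=∅  M[L3]=44
step 8: P3: load  L3  ⟶  IISS  (L3)  txn=BusRd+Flush  M[L3]=78
step 9: P2: load  L3  ⟶  IISS  (L3)  txn=∅  M[L3]=78
step 10: P3: store L3 := 58  ⟶  IIIM  (L3)  txn=BusRdX  M[L3]=78
step 11: P2: store L3 := 93  ⟶  IIMI  (L3)  txn=BusRdX+Flush  M[L3]=58
step 12: P0: load  L1  ⟶  SIII  (L1)  txn=BusRd  M[L1]=10
step 13: P1: store L3 := 5  ⟶  IMII  (L3)  txn=BusRdX+Flush  M[L3]=93
step 14: P2: store L3 := 65  ⟶  IIMI  (L3)  txn=BusRdX+Flush  M[L3]=5
step 15: P1: load  L3  ⟶  ISSI  (L3)  txn=BusRd+Flush  M[L3]=65
step 16: P1: load  L3  ⟶  ISSI  (L3)  txn=∅  M[L3]=65
step 17: P1: store L3 := 33  ⟶  IMII  (L3)  txn=BusRdX  M[L3]=65

memory[L1] = 10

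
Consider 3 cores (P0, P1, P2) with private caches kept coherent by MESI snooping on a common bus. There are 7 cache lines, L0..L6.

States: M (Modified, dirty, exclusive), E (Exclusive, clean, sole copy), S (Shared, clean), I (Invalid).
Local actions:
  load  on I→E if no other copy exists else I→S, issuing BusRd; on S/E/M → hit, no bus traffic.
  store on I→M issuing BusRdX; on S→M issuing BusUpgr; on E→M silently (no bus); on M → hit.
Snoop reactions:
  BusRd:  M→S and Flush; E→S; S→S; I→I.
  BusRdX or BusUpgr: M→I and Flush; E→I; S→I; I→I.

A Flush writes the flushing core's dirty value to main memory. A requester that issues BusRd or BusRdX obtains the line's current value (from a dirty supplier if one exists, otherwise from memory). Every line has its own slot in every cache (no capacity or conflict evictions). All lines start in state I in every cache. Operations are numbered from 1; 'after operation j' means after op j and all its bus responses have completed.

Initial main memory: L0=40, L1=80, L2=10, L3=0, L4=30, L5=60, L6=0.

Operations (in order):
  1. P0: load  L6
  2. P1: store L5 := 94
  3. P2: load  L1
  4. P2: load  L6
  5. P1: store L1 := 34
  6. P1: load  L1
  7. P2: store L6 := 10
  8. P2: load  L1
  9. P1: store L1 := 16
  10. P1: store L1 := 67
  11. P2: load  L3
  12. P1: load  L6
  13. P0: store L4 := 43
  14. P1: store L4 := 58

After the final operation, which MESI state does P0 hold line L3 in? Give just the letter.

state = I

1. P0: load  L6  bus=[BusRd]  L6: P0=E P1=I P2=I  mem[L6]=0
2. P1: store L5 := 94  bus=[BusRdX]  L5: P0=I P1=M P2=I  mem[L5]=60
3. P2: load  L1  bus=[BusRd]  L1: P0=I P1=I P2=E  mem[L1]=80
4. P2: load  L6  bus=[BusRd]  L6: P0=S P1=I P2=S  mem[L6]=0
5. P1: store L1 := 34  bus=[BusRdX]  L1: P0=I P1=M P2=I  mem[L1]=80
6. P1: load  L1  bus=[-]  L1: P0=I P1=M P2=I  mem[L1]=80
7. P2: store L6 := 10  bus=[BusUpgr]  L6: P0=I P1=I P2=M  mem[L6]=0
8. P2: load  L1  bus=[BusRd,Flush]  L1: P0=I P1=S P2=S  mem[L1]=34
9. P1: store L1 := 16  bus=[BusUpgr]  L1: P0=I P1=M P2=I  mem[L1]=34
10. P1: store L1 := 67  bus=[-]  L1: P0=I P1=M P2=I  mem[L1]=34
11. P2: load  L3  bus=[BusRd]  L3: P0=I P1=I P2=E  mem[L3]=0
12. P1: load  L6  bus=[BusRd,Flush]  L6: P0=I P1=S P2=S  mem[L6]=10
13. P0: store L4 := 43  bus=[BusRdX]  L4: P0=M P1=I P2=I  mem[L4]=30
14. P1: store L4 := 58  bus=[BusRdX,Flush]  L4: P0=I P1=M P2=I  mem[L4]=43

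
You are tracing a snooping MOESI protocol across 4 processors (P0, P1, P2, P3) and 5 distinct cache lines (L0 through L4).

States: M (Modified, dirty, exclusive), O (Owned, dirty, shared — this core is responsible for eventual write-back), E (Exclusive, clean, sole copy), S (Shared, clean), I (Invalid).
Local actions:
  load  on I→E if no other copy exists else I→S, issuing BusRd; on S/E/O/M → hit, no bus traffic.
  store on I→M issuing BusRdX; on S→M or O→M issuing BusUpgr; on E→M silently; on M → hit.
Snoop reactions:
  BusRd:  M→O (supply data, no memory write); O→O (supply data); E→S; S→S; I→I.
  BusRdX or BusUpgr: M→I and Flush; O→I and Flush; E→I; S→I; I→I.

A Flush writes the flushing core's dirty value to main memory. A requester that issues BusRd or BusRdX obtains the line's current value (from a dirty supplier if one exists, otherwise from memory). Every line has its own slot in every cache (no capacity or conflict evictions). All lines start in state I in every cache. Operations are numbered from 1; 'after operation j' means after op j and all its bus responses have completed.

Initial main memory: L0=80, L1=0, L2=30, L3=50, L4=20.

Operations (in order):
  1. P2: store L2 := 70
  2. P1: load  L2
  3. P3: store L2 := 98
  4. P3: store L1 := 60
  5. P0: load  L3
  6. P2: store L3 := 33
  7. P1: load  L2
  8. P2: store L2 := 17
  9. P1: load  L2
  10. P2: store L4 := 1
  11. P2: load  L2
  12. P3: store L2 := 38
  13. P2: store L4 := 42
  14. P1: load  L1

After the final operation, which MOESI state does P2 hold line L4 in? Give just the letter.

  op1 P2: store L2 := 70 → I/I/M/I on L2; bus BusRdX; mem=30
  op2 P1: load  L2 → I/S/O/I on L2; bus BusRd; mem=30
  op3 P3: store L2 := 98 → I/I/I/M on L2; bus BusRdX Flush; mem=70
  op4 P3: store L1 := 60 → I/I/I/M on L1; bus BusRdX; mem=0
  op5 P0: load  L3 → E/I/I/I on L3; bus BusRd; mem=50
  op6 P2: store L3 := 33 → I/I/M/I on L3; bus BusRdX; mem=50
  op7 P1: load  L2 → I/S/I/O on L2; bus BusRd; mem=70
  op8 P2: store L2 := 17 → I/I/M/I on L2; bus BusRdX Flush; mem=98
  op9 P1: load  L2 → I/S/O/I on L2; bus BusRd; mem=98
  op10 P2: store L4 := 1 → I/I/M/I on L4; bus BusRdX; mem=20
  op11 P2: load  L2 → I/S/O/I on L2; bus (none); mem=98
  op12 P3: store L2 := 38 → I/I/I/M on L2; bus BusRdX Flush; mem=17
  op13 P2: store L4 := 42 → I/I/M/I on L4; bus (none); mem=20
  op14 P1: load  L1 → I/S/I/O on L1; bus BusRd; mem=0

state = M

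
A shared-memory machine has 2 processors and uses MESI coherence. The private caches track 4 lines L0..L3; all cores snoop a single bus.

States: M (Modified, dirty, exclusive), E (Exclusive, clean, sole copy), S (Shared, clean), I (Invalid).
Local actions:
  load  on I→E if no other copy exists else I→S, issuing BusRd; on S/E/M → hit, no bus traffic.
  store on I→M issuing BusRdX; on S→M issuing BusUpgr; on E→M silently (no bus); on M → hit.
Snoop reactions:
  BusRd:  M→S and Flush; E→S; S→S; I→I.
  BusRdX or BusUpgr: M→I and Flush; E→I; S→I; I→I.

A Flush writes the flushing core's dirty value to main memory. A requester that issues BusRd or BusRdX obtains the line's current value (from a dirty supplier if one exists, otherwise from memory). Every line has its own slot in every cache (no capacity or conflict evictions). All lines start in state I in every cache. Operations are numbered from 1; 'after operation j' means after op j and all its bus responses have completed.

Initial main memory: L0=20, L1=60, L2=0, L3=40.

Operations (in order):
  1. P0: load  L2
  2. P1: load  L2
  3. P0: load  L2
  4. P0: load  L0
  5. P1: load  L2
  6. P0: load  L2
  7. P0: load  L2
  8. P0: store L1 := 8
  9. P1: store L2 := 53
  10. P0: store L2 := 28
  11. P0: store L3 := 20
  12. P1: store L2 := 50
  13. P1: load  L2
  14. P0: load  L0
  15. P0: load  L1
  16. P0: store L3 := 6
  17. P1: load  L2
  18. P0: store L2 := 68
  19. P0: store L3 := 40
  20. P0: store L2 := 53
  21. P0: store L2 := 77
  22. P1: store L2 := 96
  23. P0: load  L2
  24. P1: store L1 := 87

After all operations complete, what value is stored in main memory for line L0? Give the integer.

memory[L0] = 20

[1] P0: load  L2 | P0:E(0), P1:I | bus: BusRd
[2] P1: load  L2 | P0:S(0), P1:S(0) | bus: BusRd
[3] P0: load  L2 | P0:S(0), P1:S(0) | bus: none
[4] P0: load  L0 | P0:E(20), P1:I | bus: BusRd
[5] P1: load  L2 | P0:S(0), P1:S(0) | bus: none
[6] P0: load  L2 | P0:S(0), P1:S(0) | bus: none
[7] P0: load  L2 | P0:S(0), P1:S(0) | bus: none
[8] P0: store L1 := 8 | P0:M(8), P1:I | bus: BusRdX
[9] P1: store L2 := 53 | P0:I, P1:M(53) | bus: BusUpgr
[10] P0: store L2 := 28 | P0:M(28), P1:I | bus: BusRdX,Flush
[11] P0: store L3 := 20 | P0:M(20), P1:I | bus: BusRdX
[12] P1: store L2 := 50 | P0:I, P1:M(50) | bus: BusRdX,Flush
[13] P1: load  L2 | P0:I, P1:M(50) | bus: none
[14] P0: load  L0 | P0:E(20), P1:I | bus: none
[15] P0: load  L1 | P0:M(8), P1:I | bus: none
[16] P0: store L3 := 6 | P0:M(6), P1:I | bus: none
[17] P1: load  L2 | P0:I, P1:M(50) | bus: none
[18] P0: store L2 := 68 | P0:M(68), P1:I | bus: BusRdX,Flush
[19] P0: store L3 := 40 | P0:M(40), P1:I | bus: none
[20] P0: store L2 := 53 | P0:M(53), P1:I | bus: none
[21] P0: store L2 := 77 | P0:M(77), P1:I | bus: none
[22] P1: store L2 := 96 | P0:I, P1:M(96) | bus: BusRdX,Flush
[23] P0: load  L2 | P0:S(96), P1:S(96) | bus: BusRd,Flush
[24] P1: store L1 := 87 | P0:I, P1:M(87) | bus: BusRdX,Flush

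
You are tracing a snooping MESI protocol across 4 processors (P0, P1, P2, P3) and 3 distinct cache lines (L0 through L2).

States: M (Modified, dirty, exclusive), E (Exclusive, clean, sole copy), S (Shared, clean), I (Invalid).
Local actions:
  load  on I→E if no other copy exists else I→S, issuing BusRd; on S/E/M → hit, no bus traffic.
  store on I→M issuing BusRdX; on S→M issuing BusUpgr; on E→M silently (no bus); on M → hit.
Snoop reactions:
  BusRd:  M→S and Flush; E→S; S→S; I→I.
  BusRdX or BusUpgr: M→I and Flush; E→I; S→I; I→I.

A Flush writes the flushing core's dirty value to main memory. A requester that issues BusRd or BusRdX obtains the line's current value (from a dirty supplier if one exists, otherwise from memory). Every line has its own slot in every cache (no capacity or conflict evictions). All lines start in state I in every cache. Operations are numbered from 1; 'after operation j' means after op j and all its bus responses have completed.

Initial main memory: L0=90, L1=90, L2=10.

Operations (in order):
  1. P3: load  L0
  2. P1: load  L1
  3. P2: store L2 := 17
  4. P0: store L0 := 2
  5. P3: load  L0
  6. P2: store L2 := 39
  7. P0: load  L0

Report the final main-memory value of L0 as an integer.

memory[L0] = 2

  op1 P3: load  L0 → I/I/I/E on L0; bus BusRd; mem=90
  op2 P1: load  L1 → I/E/I/I on L1; bus BusRd; mem=90
  op3 P2: store L2 := 17 → I/I/M/I on L2; bus BusRdX; mem=10
  op4 P0: store L0 := 2 → M/I/I/I on L0; bus BusRdX; mem=90
  op5 P3: load  L0 → S/I/I/S on L0; bus BusRd Flush; mem=2
  op6 P2: store L2 := 39 → I/I/M/I on L2; bus (none); mem=10
  op7 P0: load  L0 → S/I/I/S on L0; bus (none); mem=2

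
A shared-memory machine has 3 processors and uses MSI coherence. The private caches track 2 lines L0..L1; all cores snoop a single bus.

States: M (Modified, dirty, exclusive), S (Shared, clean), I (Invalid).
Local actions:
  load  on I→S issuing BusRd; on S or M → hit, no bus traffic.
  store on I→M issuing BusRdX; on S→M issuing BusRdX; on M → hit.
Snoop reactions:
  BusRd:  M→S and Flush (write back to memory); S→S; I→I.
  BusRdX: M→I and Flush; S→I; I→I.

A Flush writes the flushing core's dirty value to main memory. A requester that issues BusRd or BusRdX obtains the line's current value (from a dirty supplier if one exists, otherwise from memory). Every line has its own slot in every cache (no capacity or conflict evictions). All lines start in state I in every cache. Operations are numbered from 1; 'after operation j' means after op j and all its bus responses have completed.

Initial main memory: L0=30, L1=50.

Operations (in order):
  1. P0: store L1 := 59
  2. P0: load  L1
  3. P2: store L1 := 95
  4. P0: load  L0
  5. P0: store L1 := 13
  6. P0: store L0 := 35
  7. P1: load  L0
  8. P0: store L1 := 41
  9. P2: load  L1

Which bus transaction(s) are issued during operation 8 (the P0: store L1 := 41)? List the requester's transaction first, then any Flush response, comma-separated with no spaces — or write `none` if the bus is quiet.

1. P0: store L1 := 59  bus=[BusRdX]  L1: P0=M P1=I P2=I  mem[L1]=50
2. P0: load  L1  bus=[-]  L1: P0=M P1=I P2=I  mem[L1]=50
3. P2: store L1 := 95  bus=[BusRdX,Flush]  L1: P0=I P1=I P2=M  mem[L1]=59
4. P0: load  L0  bus=[BusRd]  L0: P0=S P1=I P2=I  mem[L0]=30
5. P0: store L1 := 13  bus=[BusRdX,Flush]  L1: P0=M P1=I P2=I  mem[L1]=95
6. P0: store L0 := 35  bus=[BusRdX]  L0: P0=M P1=I P2=I  mem[L0]=30
7. P1: load  L0  bus=[BusRd,Flush]  L0: P0=S P1=S P2=I  mem[L0]=35
8. P0: store L1 := 41  bus=[-]  L1: P0=M P1=I P2=I  mem[L1]=95
9. P2: load  L1  bus=[BusRd,Flush]  L1: P0=S P1=I P2=S  mem[L1]=41

bus = none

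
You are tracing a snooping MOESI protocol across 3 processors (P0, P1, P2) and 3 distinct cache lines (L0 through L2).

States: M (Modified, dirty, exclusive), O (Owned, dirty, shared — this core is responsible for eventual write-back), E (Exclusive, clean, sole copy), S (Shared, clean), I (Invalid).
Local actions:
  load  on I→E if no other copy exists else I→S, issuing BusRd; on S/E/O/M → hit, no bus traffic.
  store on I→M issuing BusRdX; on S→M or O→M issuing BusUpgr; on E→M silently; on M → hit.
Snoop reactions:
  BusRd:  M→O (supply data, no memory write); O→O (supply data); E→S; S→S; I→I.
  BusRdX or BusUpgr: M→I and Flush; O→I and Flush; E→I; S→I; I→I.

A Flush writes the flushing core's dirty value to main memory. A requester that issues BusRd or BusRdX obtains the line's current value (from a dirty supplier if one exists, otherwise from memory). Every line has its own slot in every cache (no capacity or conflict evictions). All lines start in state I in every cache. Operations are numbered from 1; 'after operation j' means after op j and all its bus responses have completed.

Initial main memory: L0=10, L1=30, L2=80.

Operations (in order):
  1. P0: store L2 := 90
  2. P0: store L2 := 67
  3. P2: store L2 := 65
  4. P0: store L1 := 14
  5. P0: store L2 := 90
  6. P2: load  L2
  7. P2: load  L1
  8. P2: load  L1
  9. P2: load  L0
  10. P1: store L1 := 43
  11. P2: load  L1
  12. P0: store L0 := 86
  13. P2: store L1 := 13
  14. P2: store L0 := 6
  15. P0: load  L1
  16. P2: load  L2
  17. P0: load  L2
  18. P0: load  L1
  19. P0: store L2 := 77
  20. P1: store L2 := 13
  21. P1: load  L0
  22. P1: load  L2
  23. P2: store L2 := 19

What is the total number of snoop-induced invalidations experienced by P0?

invalidations = 4

1. P0: store L2 := 90  bus=[BusRdX]  L2: P0=M P1=I P2=I  mem[L2]=80
2. P0: store L2 := 67  bus=[-]  L2: P0=M P1=I P2=I  mem[L2]=80
3. P2: store L2 := 65  bus=[BusRdX,Flush]  L2: P0=I P1=I P2=M  mem[L2]=67
4. P0: store L1 := 14  bus=[BusRdX]  L1: P0=M P1=I P2=I  mem[L1]=30
5. P0: store L2 := 90  bus=[BusRdX,Flush]  L2: P0=M P1=I P2=I  mem[L2]=65
6. P2: load  L2  bus=[BusRd]  L2: P0=O P1=I P2=S  mem[L2]=65
7. P2: load  L1  bus=[BusRd]  L1: P0=O P1=I P2=S  mem[L1]=30
8. P2: load  L1  bus=[-]  L1: P0=O P1=I P2=S  mem[L1]=30
9. P2: load  L0  bus=[BusRd]  L0: P0=I P1=I P2=E  mem[L0]=10
10. P1: store L1 := 43  bus=[BusRdX,Flush]  L1: P0=I P1=M P2=I  mem[L1]=14
11. P2: load  L1  bus=[BusRd]  L1: P0=I P1=O P2=S  mem[L1]=14
12. P0: store L0 := 86  bus=[BusRdX]  L0: P0=M P1=I P2=I  mem[L0]=10
13. P2: store L1 := 13  bus=[BusUpgr,Flush]  L1: P0=I P1=I P2=M  mem[L1]=43
14. P2: store L0 := 6  bus=[BusRdX,Flush]  L0: P0=I P1=I P2=M  mem[L0]=86
15. P0: load  L1  bus=[BusRd]  L1: P0=S P1=I P2=O  mem[L1]=43
16. P2: load  L2  bus=[-]  L2: P0=O P1=I P2=S  mem[L2]=65
17. P0: load  L2  bus=[-]  L2: P0=O P1=I P2=S  mem[L2]=65
18. P0: load  L1  bus=[-]  L1: P0=S P1=I P2=O  mem[L1]=43
19. P0: store L2 := 77  bus=[BusUpgr]  L2: P0=M P1=I P2=I  mem[L2]=65
20. P1: store L2 := 13  bus=[BusRdX,Flush]  L2: P0=I P1=M P2=I  mem[L2]=77
21. P1: load  L0  bus=[BusRd]  L0: P0=I P1=S P2=O  mem[L0]=86
22. P1: load  L2  bus=[-]  L2: P0=I P1=M P2=I  mem[L2]=77
23. P2: store L2 := 19  bus=[BusRdX,Flush]  L2: P0=I P1=I P2=M  mem[L2]=13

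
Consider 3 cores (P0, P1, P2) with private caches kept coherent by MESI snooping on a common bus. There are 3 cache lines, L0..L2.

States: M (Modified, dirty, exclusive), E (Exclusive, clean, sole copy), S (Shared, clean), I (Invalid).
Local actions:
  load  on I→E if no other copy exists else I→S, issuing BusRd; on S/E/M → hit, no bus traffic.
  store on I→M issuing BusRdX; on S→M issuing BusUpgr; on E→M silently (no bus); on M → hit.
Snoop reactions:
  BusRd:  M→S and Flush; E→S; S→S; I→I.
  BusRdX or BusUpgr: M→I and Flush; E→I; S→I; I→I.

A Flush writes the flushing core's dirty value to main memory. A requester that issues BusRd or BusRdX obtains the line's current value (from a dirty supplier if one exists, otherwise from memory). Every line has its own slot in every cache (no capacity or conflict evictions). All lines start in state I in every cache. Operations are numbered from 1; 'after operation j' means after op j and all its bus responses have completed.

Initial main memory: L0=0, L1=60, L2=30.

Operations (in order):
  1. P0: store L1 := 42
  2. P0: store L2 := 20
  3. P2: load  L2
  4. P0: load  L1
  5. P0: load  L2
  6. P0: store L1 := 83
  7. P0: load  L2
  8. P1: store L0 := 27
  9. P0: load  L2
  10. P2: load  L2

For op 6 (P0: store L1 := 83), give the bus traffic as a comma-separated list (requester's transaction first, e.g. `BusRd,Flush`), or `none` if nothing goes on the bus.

bus = none

[1] P0: store L1 := 42 | P0:M(42), P1:I, P2:I | bus: BusRdX
[2] P0: store L2 := 20 | P0:M(20), P1:I, P2:I | bus: BusRdX
[3] P2: load  L2 | P0:S(20), P1:I, P2:S(20) | bus: BusRd,Flush
[4] P0: load  L1 | P0:M(42), P1:I, P2:I | bus: none
[5] P0: load  L2 | P0:S(20), P1:I, P2:S(20) | bus: none
[6] P0: store L1 := 83 | P0:M(83), P1:I, P2:I | bus: none
[7] P0: load  L2 | P0:S(20), P1:I, P2:S(20) | bus: none
[8] P1: store L0 := 27 | P0:I, P1:M(27), P2:I | bus: BusRdX
[9] P0: load  L2 | P0:S(20), P1:I, P2:S(20) | bus: none
[10] P2: load  L2 | P0:S(20), P1:I, P2:S(20) | bus: none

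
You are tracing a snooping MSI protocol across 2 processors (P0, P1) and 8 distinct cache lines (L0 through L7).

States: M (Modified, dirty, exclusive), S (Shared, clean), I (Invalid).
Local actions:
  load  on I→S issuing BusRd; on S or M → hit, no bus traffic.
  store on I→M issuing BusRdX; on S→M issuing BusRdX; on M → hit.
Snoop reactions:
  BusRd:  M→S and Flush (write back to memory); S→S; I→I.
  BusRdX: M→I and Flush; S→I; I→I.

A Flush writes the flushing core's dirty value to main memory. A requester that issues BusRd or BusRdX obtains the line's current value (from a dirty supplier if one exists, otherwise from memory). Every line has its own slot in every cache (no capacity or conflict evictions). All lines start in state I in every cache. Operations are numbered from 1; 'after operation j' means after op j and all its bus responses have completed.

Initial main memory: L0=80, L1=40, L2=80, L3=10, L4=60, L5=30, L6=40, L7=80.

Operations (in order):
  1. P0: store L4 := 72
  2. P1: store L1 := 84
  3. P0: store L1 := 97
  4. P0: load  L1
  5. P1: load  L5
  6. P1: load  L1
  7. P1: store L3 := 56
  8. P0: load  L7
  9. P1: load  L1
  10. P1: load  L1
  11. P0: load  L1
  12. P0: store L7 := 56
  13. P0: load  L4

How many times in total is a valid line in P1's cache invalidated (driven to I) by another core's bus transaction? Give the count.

step 1: P0: store L4 := 72  ⟶  MI  (L4)  txn=BusRdX  M[L4]=60
step 2: P1: store L1 := 84  ⟶  IM  (L1)  txn=BusRdX  M[L1]=40
step 3: P0: store L1 := 97  ⟶  MI  (L1)  txn=BusRdX+Flush  M[L1]=84
step 4: P0: load  L1  ⟶  MI  (L1)  txn=∅  M[L1]=84
step 5: P1: load  L5  ⟶  IS  (L5)  txn=BusRd  M[L5]=30
step 6: P1: load  L1  ⟶  SS  (L1)  txn=BusRd+Flush  M[L1]=97
step 7: P1: store L3 := 56  ⟶  IM  (L3)  txn=BusRdX  M[L3]=10
step 8: P0: load  L7  ⟶  SI  (L7)  txn=BusRd  M[L7]=80
step 9: P1: load  L1  ⟶  SS  (L1)  txn=∅  M[L1]=97
step 10: P1: load  L1  ⟶  SS  (L1)  txn=∅  M[L1]=97
step 11: P0: load  L1  ⟶  SS  (L1)  txn=∅  M[L1]=97
step 12: P0: store L7 := 56  ⟶  MI  (L7)  txn=BusRdX  M[L7]=80
step 13: P0: load  L4  ⟶  MI  (L4)  txn=∅  M[L4]=60

invalidations = 1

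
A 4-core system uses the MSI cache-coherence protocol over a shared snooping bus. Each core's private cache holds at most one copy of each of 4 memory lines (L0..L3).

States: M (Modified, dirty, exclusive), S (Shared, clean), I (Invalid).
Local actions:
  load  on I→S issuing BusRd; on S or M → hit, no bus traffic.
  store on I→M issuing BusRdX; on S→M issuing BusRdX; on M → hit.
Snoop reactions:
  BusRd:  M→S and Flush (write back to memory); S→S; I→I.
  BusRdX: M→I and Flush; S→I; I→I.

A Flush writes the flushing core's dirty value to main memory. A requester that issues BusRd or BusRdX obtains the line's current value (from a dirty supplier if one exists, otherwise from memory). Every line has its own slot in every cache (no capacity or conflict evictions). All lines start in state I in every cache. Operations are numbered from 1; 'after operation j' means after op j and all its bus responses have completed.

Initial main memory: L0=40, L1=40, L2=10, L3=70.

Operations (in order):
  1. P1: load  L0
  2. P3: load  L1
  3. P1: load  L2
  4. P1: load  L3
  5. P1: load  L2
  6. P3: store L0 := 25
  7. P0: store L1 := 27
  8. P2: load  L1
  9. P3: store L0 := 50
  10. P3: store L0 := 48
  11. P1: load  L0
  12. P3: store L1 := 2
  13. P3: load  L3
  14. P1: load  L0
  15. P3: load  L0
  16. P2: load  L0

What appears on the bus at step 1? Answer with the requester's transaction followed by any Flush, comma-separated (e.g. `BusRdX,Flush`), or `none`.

  op1 P1: load  L0 → I/S/I/I on L0; bus BusRd; mem=40
  op2 P3: load  L1 → I/I/I/S on L1; bus BusRd; mem=40
  op3 P1: load  L2 → I/S/I/I on L2; bus BusRd; mem=10
  op4 P1: load  L3 → I/S/I/I on L3; bus BusRd; mem=70
  op5 P1: load  L2 → I/S/I/I on L2; bus (none); mem=10
  op6 P3: store L0 := 25 → I/I/I/M on L0; bus BusRdX; mem=40
  op7 P0: store L1 := 27 → M/I/I/I on L1; bus BusRdX; mem=40
  op8 P2: load  L1 → S/I/S/I on L1; bus BusRd Flush; mem=27
  op9 P3: store L0 := 50 → I/I/I/M on L0; bus (none); mem=40
  op10 P3: store L0 := 48 → I/I/I/M on L0; bus (none); mem=40
  op11 P1: load  L0 → I/S/I/S on L0; bus BusRd Flush; mem=48
  op12 P3: store L1 := 2 → I/I/I/M on L1; bus BusRdX; mem=27
  op13 P3: load  L3 → I/S/I/S on L3; bus BusRd; mem=70
  op14 P1: load  L0 → I/S/I/S on L0; bus (none); mem=48
  op15 P3: load  L0 → I/S/I/S on L0; bus (none); mem=48
  op16 P2: load  L0 → I/S/S/S on L0; bus BusRd; mem=48

bus = BusRd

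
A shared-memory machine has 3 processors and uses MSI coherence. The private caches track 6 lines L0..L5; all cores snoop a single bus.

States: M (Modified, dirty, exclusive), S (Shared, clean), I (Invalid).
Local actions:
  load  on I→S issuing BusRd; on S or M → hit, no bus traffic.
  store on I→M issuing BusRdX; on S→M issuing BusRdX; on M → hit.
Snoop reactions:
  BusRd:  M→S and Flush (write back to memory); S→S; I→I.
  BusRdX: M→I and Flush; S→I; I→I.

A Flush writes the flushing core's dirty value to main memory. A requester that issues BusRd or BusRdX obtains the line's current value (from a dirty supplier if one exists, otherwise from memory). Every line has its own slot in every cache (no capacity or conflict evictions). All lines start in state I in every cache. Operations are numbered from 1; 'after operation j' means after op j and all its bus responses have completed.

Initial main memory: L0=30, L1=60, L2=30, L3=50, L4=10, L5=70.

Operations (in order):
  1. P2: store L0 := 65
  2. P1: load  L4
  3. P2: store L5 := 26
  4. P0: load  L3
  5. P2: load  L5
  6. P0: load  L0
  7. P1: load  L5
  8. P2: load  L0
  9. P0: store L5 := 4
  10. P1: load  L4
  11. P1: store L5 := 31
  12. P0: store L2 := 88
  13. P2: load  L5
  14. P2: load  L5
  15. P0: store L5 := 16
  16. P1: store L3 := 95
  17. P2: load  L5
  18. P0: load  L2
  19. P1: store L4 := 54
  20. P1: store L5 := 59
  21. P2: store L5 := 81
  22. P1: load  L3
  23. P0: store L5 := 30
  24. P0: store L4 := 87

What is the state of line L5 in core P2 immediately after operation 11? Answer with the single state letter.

[1] P2: store L0 := 65 | P0:I, P1:I, P2:M(65) | bus: BusRdX
[2] P1: load  L4 | P0:I, P1:S(10), P2:I | bus: BusRd
[3] P2: store L5 := 26 | P0:I, P1:I, P2:M(26) | bus: BusRdX
[4] P0: load  L3 | P0:S(50), P1:I, P2:I | bus: BusRd
[5] P2: load  L5 | P0:I, P1:I, P2:M(26) | bus: none
[6] P0: load  L0 | P0:S(65), P1:I, P2:S(65) | bus: BusRd,Flush
[7] P1: load  L5 | P0:I, P1:S(26), P2:S(26) | bus: BusRd,Flush
[8] P2: load  L0 | P0:S(65), P1:I, P2:S(65) | bus: none
[9] P0: store L5 := 4 | P0:M(4), P1:I, P2:I | bus: BusRdX
[10] P1: load  L4 | P0:I, P1:S(10), P2:I | bus: none
[11] P1: store L5 := 31 | P0:I, P1:M(31), P2:I | bus: BusRdX,Flush
[12] P0: store L2 := 88 | P0:M(88), P1:I, P2:I | bus: BusRdX
[13] P2: load  L5 | P0:I, P1:S(31), P2:S(31) | bus: BusRd,Flush
[14] P2: load  L5 | P0:I, P1:S(31), P2:S(31) | bus: none
[15] P0: store L5 := 16 | P0:M(16), P1:I, P2:I | bus: BusRdX
[16] P1: store L3 := 95 | P0:I, P1:M(95), P2:I | bus: BusRdX
[17] P2: load  L5 | P0:S(16), P1:I, P2:S(16) | bus: BusRd,Flush
[18] P0: load  L2 | P0:M(88), P1:I, P2:I | bus: none
[19] P1: store L4 := 54 | P0:I, P1:M(54), P2:I | bus: BusRdX
[20] P1: store L5 := 59 | P0:I, P1:M(59), P2:I | bus: BusRdX
[21] P2: store L5 := 81 | P0:I, P1:I, P2:M(81) | bus: BusRdX,Flush
[22] P1: load  L3 | P0:I, P1:M(95), P2:I | bus: none
[23] P0: store L5 := 30 | P0:M(30), P1:I, P2:I | bus: BusRdX,Flush
[24] P0: store L4 := 87 | P0:M(87), P1:I, P2:I | bus: BusRdX,Flush

state = I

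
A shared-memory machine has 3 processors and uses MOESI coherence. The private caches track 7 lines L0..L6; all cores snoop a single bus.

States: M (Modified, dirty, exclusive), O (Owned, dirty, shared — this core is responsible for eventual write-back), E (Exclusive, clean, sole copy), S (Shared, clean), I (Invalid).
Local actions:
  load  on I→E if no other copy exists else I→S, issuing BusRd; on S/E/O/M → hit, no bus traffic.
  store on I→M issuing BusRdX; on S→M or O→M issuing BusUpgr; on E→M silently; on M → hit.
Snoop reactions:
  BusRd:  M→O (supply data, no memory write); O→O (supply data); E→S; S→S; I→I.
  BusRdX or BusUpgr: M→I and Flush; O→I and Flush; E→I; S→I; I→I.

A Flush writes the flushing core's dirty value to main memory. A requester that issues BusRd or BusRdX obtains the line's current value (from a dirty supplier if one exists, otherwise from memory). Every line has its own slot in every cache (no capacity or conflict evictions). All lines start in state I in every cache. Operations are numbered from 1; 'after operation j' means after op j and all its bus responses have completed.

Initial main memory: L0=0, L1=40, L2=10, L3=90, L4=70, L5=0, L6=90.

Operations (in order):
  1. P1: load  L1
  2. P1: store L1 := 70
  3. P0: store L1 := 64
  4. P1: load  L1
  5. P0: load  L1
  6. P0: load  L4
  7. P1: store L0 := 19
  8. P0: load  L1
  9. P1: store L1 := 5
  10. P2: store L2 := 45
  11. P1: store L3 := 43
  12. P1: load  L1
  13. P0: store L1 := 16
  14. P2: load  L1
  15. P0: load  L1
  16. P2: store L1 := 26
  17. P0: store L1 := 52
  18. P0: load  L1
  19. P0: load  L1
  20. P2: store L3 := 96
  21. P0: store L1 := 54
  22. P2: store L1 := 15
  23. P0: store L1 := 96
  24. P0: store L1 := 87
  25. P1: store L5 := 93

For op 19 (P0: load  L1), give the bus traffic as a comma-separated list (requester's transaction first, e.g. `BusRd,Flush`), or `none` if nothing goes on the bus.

bus = none

[1] P1: load  L1 | P0:I, P1:E(40), P2:I | bus: BusRd
[2] P1: store L1 := 70 | P0:I, P1:M(70), P2:I | bus: none
[3] P0: store L1 := 64 | P0:M(64), P1:I, P2:I | bus: BusRdX,Flush
[4] P1: load  L1 | P0:O(64), P1:S(64), P2:I | bus: BusRd
[5] P0: load  L1 | P0:O(64), P1:S(64), P2:I | bus: none
[6] P0: load  L4 | P0:E(70), P1:I, P2:I | bus: BusRd
[7] P1: store L0 := 19 | P0:I, P1:M(19), P2:I | bus: BusRdX
[8] P0: load  L1 | P0:O(64), P1:S(64), P2:I | bus: none
[9] P1: store L1 := 5 | P0:I, P1:M(5), P2:I | bus: BusUpgr,Flush
[10] P2: store L2 := 45 | P0:I, P1:I, P2:M(45) | bus: BusRdX
[11] P1: store L3 := 43 | P0:I, P1:M(43), P2:I | bus: BusRdX
[12] P1: load  L1 | P0:I, P1:M(5), P2:I | bus: none
[13] P0: store L1 := 16 | P0:M(16), P1:I, P2:I | bus: BusRdX,Flush
[14] P2: load  L1 | P0:O(16), P1:I, P2:S(16) | bus: BusRd
[15] P0: load  L1 | P0:O(16), P1:I, P2:S(16) | bus: none
[16] P2: store L1 := 26 | P0:I, P1:I, P2:M(26) | bus: BusUpgr,Flush
[17] P0: store L1 := 52 | P0:M(52), P1:I, P2:I | bus: BusRdX,Flush
[18] P0: load  L1 | P0:M(52), P1:I, P2:I | bus: none
[19] P0: load  L1 | P0:M(52), P1:I, P2:I | bus: none
[20] P2: store L3 := 96 | P0:I, P1:I, P2:M(96) | bus: BusRdX,Flush
[21] P0: store L1 := 54 | P0:M(54), P1:I, P2:I | bus: none
[22] P2: store L1 := 15 | P0:I, P1:I, P2:M(15) | bus: BusRdX,Flush
[23] P0: store L1 := 96 | P0:M(96), P1:I, P2:I | bus: BusRdX,Flush
[24] P0: store L1 := 87 | P0:M(87), P1:I, P2:I | bus: none
[25] P1: store L5 := 93 | P0:I, P1:M(93), P2:I | bus: BusRdX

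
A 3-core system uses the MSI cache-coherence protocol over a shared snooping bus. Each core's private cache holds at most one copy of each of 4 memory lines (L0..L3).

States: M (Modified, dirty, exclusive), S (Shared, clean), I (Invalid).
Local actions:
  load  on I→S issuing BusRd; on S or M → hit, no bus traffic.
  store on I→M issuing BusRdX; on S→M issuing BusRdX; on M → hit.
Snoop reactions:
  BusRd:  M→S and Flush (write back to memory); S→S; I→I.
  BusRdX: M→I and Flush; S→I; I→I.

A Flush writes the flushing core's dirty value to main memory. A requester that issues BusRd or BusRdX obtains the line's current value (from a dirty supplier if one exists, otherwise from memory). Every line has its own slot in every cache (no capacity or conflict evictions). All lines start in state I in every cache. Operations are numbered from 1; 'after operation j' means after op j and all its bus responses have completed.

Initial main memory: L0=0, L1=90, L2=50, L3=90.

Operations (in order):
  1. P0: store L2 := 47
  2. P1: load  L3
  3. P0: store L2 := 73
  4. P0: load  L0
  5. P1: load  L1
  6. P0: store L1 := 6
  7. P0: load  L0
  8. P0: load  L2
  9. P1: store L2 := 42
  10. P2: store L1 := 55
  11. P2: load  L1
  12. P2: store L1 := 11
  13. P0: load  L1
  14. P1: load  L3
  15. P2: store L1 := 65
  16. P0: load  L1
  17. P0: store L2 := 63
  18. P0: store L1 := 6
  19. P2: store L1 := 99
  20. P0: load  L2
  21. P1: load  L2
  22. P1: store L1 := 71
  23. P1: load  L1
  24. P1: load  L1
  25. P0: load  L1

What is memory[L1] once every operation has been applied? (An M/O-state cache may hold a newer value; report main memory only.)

step 1: P0: store L2 := 47  ⟶  MII  (L2)  txn=BusRdX  M[L2]=50
step 2: P1: load  L3  ⟶  ISI  (L3)  txn=BusRd  M[L3]=90
step 3: P0: store L2 := 73  ⟶  MII  (L2)  txn=∅  M[L2]=50
step 4: P0: load  L0  ⟶  SII  (L0)  txn=BusRd  M[L0]=0
step 5: P1: load  L1  ⟶  ISI  (L1)  txn=BusRd  M[L1]=90
step 6: P0: store L1 := 6  ⟶  MII  (L1)  txn=BusRdX  M[L1]=90
step 7: P0: load  L0  ⟶  SII  (L0)  txn=∅  M[L0]=0
step 8: P0: load  L2  ⟶  MII  (L2)  txn=∅  M[L2]=50
step 9: P1: store L2 := 42  ⟶  IMI  (L2)  txn=BusRdX+Flush  M[L2]=73
step 10: P2: store L1 := 55  ⟶  IIM  (L1)  txn=BusRdX+Flush  M[L1]=6
step 11: P2: load  L1  ⟶  IIM  (L1)  txn=∅  M[L1]=6
step 12: P2: store L1 := 11  ⟶  IIM  (L1)  txn=∅  M[L1]=6
step 13: P0: load  L1  ⟶  SIS  (L1)  txn=BusRd+Flush  M[L1]=11
step 14: P1: load  L3  ⟶  ISI  (L3)  txn=∅  M[L3]=90
step 15: P2: store L1 := 65  ⟶  IIM  (L1)  txn=BusRdX  M[L1]=11
step 16: P0: load  L1  ⟶  SIS  (L1)  txn=BusRd+Flush  M[L1]=65
step 17: P0: store L2 := 63  ⟶  MII  (L2)  txn=BusRdX+Flush  M[L2]=42
step 18: P0: store L1 := 6  ⟶  MII  (L1)  txn=BusRdX  M[L1]=65
step 19: P2: store L1 := 99  ⟶  IIM  (L1)  txn=BusRdX+Flush  M[L1]=6
step 20: P0: load  L2  ⟶  MII  (L2)  txn=∅  M[L2]=42
step 21: P1: load  L2  ⟶  SSI  (L2)  txn=BusRd+Flush  M[L2]=63
step 22: P1: store L1 := 71  ⟶  IMI  (L1)  txn=BusRdX+Flush  M[L1]=99
step 23: P1: load  L1  ⟶  IMI  (L1)  txn=∅  M[L1]=99
step 24: P1: load  L1  ⟶  IMI  (L1)  txn=∅  M[L1]=99
step 25: P0: load  L1  ⟶  SSI  (L1)  txn=BusRd+Flush  M[L1]=71

memory[L1] = 71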